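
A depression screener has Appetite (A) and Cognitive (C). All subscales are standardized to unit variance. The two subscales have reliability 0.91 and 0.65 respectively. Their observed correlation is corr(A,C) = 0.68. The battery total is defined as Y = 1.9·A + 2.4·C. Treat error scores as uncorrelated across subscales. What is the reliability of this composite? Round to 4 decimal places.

0.8497

Var(Y) = 1.9² + 2.4² + 2·[4.56·0.68] = 9.37 + 6.2016 = 15.5716.
With uncorrelated errors the cross-covariances are all true-score covariance, so they carry over unchanged; only the diagonal terms shrink to ρᵢσᵢ².
True-score variance = [1.9²·0.91 + 2.4²·0.65] + 6.2016 = 7.0291 + 6.2016 = 13.2307.
Reliability = 13.2307 / 15.5716 = 0.8497.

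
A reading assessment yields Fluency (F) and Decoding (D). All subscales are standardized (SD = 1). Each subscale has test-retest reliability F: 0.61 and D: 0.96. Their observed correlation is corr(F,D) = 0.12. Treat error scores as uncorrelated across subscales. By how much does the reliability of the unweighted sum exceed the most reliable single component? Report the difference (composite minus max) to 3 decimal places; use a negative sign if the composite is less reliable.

-0.152

Var(sum) = 2 + 0.24 = 2.24; true-score variance = 1.57 + 0.24 = 1.81; composite reliability = 0.8080.
Max component reliability = 0.9600.
Difference = 0.8080 − 0.9600 = -0.152.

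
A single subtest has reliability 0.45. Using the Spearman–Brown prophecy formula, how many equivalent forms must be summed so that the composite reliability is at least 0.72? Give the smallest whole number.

k ≥ ρ*(1−ρ₁)/(ρ₁(1−ρ*)) = 0.72·0.55 / (0.45·0.28) = 3.143.
Smallest integer k = 4.

4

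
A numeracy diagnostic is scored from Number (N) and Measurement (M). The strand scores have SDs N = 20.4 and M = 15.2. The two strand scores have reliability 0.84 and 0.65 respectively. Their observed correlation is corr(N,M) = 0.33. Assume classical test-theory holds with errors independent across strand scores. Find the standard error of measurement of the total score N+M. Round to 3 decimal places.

12.143

Var(total) = 647.2 + 204.653 = 851.853.
True-score variance = 499.75 + 204.653 = 704.403, so reliability = 0.8269.
Error variance = 851.853 − 704.403 = 147.45; SEM = √147.45 = 12.143.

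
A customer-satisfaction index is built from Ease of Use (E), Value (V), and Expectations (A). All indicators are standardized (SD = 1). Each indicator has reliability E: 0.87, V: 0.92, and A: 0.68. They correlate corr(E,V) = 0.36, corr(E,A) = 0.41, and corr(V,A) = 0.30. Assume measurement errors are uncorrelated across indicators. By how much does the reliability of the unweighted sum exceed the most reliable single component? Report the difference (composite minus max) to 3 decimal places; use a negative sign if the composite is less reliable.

-0.023

Var(sum) = 3 + 2.14 = 5.14; true-score variance = 2.47 + 2.14 = 4.61; composite reliability = 0.8969.
Max component reliability = 0.9200.
Difference = 0.8969 − 0.9200 = -0.023.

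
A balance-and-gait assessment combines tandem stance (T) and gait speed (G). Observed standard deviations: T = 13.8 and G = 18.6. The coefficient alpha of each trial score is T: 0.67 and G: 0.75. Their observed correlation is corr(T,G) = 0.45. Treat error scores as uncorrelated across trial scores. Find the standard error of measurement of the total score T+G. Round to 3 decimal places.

Var(total) = 536.4 + 231.012 = 767.412.
True-score variance = 387.065 + 231.012 = 618.077, so reliability = 0.8054.
Error variance = 767.412 − 618.077 = 149.335; SEM = √149.335 = 12.220.

12.220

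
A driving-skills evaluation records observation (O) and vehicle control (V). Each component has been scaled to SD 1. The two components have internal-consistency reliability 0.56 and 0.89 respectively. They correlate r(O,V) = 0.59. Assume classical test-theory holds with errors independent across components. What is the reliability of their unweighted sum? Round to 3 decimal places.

0.827

Var(O+V) = 2 + 2·[0.59] = 2 + 1.18 = 3.18.
Because errors are independent across components, Cov(Tᵢ,Tⱼ) = Cov(Xᵢ,Xⱼ); the off-diagonal part of the true-score variance is the same as above.
True-score variance = [0.56 + 0.89] + 1.18 = 1.45 + 1.18 = 2.63.
Reliability = 2.63 / 3.18 = 0.827.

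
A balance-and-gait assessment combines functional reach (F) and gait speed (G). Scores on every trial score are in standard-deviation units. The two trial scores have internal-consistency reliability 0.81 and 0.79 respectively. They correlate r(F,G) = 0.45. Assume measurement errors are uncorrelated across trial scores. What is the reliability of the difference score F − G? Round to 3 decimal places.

Var(F−G) = 1 + 1 − 2·0.45 = 2 − 0.9 = 1.1.
With uncorrelated errors the cross-covariances are all true-score covariance, so they carry over unchanged; only the diagonal terms shrink to ρᵢσᵢ².
True-score variance = [0.81 + 0.79] − 0.9 = 1.6 − 0.9 = 0.7.
Reliability = 0.7 / 1.1 = 0.636.

0.636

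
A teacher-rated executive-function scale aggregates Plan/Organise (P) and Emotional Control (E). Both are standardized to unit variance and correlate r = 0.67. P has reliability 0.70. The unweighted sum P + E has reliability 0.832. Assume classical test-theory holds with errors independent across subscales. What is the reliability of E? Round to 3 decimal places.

0.739

Var(P+E) = 2 + 2·0.67 = 3.340.
True-score variance = ρ_P + ρ_E + 2·0.67, so 0.832 = (0.70 + ρ_E + 1.34) / 3.340.
ρ_E = 0.832·3.340 − 0.70 − 1.34 = 0.739.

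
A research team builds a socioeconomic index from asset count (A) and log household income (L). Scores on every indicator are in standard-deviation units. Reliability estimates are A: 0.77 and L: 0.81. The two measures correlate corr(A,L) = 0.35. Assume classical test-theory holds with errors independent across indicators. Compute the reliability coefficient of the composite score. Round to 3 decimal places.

0.844

Var(A+L) = 2 + 2·[0.35] = 2 + 0.7 = 2.7.
With uncorrelated errors the cross-covariances are all true-score covariance, so they carry over unchanged; only the diagonal terms shrink to ρᵢσᵢ².
True-score variance = [0.77 + 0.81] + 0.7 = 1.58 + 0.7 = 2.28.
Reliability = 2.28 / 2.7 = 0.844.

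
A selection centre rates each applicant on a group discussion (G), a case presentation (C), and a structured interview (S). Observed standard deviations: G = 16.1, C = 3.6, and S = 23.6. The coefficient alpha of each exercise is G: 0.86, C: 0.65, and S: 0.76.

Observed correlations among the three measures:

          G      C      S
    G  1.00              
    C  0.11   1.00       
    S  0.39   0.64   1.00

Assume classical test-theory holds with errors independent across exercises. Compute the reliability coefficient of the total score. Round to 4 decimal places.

0.8601

Var(G+C+S) = 16.1² + 3.6² + 23.6² + 2·[16.1·3.6·0.11 + 16.1·23.6·0.39 + 3.6·23.6·0.64] = 829.13 + 417.869 = 1247.
Under uncorrelated errors the observed covariances equal the true-score covariances, so only the own-variance terms attenuate.
True-score variance = [16.1²·0.86 + 3.6²·0.65 + 23.6²·0.76] + 417.869 = 654.634 + 417.869 = 1072.5.
Reliability = 1072.5 / 1247 = 0.8601.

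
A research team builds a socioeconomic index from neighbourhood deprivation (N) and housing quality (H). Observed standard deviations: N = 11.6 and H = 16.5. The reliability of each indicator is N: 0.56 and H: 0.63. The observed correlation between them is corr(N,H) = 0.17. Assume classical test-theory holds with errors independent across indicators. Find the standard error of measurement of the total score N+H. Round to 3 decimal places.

Var(total) = 406.81 + 65.076 = 471.886.
True-score variance = 246.871 + 65.076 = 311.947, so reliability = 0.6611.
Error variance = 471.886 − 311.947 = 159.939; SEM = √159.939 = 12.647.

12.647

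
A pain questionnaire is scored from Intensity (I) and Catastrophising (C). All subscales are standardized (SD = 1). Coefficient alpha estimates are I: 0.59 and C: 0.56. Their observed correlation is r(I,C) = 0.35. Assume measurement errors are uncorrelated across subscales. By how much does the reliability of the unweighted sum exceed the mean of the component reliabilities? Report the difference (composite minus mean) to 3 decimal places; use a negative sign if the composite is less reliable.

Var(sum) = 2 + 0.7 = 2.7; true-score variance = 1.15 + 0.7 = 1.85; composite reliability = 0.6852.
Mean component reliability = 0.5750.
Difference = 0.6852 − 0.5750 = 0.110.

0.110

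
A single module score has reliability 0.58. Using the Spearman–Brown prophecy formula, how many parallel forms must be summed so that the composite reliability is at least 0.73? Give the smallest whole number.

2

k ≥ ρ*(1−ρ₁)/(ρ₁(1−ρ*)) = 0.73·0.42 / (0.58·0.27) = 1.958.
Smallest integer k = 2.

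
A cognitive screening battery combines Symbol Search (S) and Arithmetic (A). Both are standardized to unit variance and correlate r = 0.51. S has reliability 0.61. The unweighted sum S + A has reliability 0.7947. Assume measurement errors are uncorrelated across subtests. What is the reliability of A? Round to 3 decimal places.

0.770

Var(S+A) = 2 + 2·0.51 = 3.020.
True-score variance = ρ_S + ρ_A + 2·0.51, so 0.7947 = (0.61 + ρ_A + 1.02) / 3.020.
ρ_A = 0.7947·3.020 − 0.61 − 1.02 = 0.770.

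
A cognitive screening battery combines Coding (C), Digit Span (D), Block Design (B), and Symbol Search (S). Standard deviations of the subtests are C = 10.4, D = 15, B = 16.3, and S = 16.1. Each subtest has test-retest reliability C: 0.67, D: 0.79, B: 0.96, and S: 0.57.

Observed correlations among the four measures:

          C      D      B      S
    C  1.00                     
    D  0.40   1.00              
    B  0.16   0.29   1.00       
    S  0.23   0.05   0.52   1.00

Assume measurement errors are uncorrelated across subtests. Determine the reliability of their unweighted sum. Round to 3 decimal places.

Var(C+D+B+S) = 10.4² + 15² + 16.3² + 16.1² + 2·[10.4·15·0.40 + 10.4·16.3·0.16 + 10.4·16.1·0.23 + 15·16.3·0.29 + 15·16.1·0.05 + 16.3·16.1·0.52] = 858.06 + 694.956 = 1553.02.
Under uncorrelated errors the observed covariances equal the true-score covariances, so only the own-variance terms attenuate.
True-score variance = [10.4²·0.67 + 15²·0.79 + 16.3²·0.96 + 16.1²·0.57] + 694.956 = 653.029 + 694.956 = 1347.99.
Reliability = 1347.99 / 1553.02 = 0.868.

0.868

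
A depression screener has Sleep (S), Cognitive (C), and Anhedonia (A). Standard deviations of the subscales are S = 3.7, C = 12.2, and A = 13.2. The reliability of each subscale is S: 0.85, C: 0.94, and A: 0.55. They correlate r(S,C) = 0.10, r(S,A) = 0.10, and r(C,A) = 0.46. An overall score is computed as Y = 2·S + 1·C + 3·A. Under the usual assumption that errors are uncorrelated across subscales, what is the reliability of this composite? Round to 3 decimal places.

Var(Y) = 2²·3.7² + 12.2² + 3²·13.2² + 2·[2·3.7·12.2·0.10 + 6·3.7·13.2·0.10 + 3·12.2·13.2·0.46] = 1771.76 + 521.134 = 2292.89.
Because errors are independent across components, Cov(Tᵢ,Tⱼ) = Cov(Xᵢ,Xⱼ); the off-diagonal part of the true-score variance is the same as above.
True-score variance = [2²·3.7²·0.85 + 12.2²·0.94 + 3²·13.2²·0.55] + 521.134 = 1048.94 + 521.134 = 1570.08.
Reliability = 1570.08 / 2292.89 = 0.685.

0.685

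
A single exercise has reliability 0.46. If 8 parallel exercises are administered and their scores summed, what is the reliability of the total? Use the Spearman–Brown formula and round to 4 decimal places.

ρ_k = kρ / (1 + (k−1)ρ) = 8·0.46 / (1 + 7·0.46) = 3.680 / 4.220 = 0.8720.

0.8720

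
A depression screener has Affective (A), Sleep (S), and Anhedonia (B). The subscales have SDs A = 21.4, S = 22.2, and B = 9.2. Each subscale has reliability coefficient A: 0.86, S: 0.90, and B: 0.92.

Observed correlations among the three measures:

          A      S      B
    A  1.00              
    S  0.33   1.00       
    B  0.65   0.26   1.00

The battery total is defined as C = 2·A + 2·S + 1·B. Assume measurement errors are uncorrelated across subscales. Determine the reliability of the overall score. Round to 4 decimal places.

0.9215

Var(C) = 2²·21.4² + 2²·22.2² + 9.2² + 2·[4·21.4·22.2·0.33 + 2·21.4·9.2·0.65 + 2·22.2·9.2·0.26] = 3887.84 + 1978.51 = 5866.35.
Because errors are independent across components, Cov(Tᵢ,Tⱼ) = Cov(Xᵢ,Xⱼ); the off-diagonal part of the true-score variance is the same as above.
True-score variance = [2²·21.4²·0.86 + 2²·22.2²·0.90 + 9.2²·0.92] + 1978.51 = 3427.48 + 1978.51 = 5405.98.
Reliability = 5405.98 / 5866.35 = 0.9215.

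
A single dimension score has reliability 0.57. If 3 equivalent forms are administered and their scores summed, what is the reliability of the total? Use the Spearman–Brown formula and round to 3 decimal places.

0.799

ρ_k = kρ / (1 + (k−1)ρ) = 3·0.57 / (1 + 2·0.57) = 1.710 / 2.140 = 0.799.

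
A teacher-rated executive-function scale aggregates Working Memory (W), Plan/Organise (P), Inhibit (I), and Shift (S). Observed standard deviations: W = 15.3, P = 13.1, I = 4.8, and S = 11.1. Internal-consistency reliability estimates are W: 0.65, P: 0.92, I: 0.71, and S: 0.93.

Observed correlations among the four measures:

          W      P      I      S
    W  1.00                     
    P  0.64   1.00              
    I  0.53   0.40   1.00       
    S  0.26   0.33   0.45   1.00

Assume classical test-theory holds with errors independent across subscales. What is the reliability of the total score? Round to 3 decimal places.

Var(W+P+I+S) = 15.3² + 13.1² + 4.8² + 11.1² + 2·[15.3·13.1·0.64 + 15.3·4.8·0.53 + 15.3·11.1·0.26 + 13.1·4.8·0.40 + 13.1·11.1·0.33 + 4.8·11.1·0.45] = 551.95 + 616.935 = 1168.89.
Because errors are independent across components, Cov(Tᵢ,Tⱼ) = Cov(Xᵢ,Xⱼ); the off-diagonal part of the true-score variance is the same as above.
True-score variance = [15.3²·0.65 + 13.1²·0.92 + 4.8²·0.71 + 11.1²·0.93] + 616.935 = 440.983 + 616.935 = 1057.92.
Reliability = 1057.92 / 1168.89 = 0.905.

0.905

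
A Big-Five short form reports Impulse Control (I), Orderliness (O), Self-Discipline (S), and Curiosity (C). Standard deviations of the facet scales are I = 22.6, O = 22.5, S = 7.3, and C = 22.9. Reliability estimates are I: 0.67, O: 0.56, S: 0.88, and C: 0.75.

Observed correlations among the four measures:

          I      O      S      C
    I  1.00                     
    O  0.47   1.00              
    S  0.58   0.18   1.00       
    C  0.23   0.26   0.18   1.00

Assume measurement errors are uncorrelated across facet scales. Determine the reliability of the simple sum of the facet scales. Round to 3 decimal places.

0.817

Var(I+O+S+C) = 22.6² + 22.5² + 7.3² + 22.9² + 2·[22.6·22.5·0.47 + 22.6·7.3·0.58 + 22.6·22.9·0.23 + 22.5·7.3·0.18 + 22.5·22.9·0.26 + 7.3·22.9·0.18] = 1594.71 + 1294.68 = 2889.39.
Under uncorrelated errors the observed covariances equal the true-score covariances, so only the own-variance terms attenuate.
True-score variance = [22.6²·0.67 + 22.5²·0.56 + 7.3²·0.88 + 22.9²·0.75] + 1294.68 = 1065.91 + 1294.68 = 2360.59.
Reliability = 2360.59 / 2889.39 = 0.817.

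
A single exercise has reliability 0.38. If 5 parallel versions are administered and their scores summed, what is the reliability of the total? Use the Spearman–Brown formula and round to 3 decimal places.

ρ_k = kρ / (1 + (k−1)ρ) = 5·0.38 / (1 + 4·0.38) = 1.900 / 2.520 = 0.754.

0.754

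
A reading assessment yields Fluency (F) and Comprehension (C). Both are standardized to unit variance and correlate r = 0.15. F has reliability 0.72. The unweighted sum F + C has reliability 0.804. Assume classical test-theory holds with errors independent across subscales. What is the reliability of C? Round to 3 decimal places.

Var(F+C) = 2 + 2·0.15 = 2.300.
True-score variance = ρ_F + ρ_C + 2·0.15, so 0.804 = (0.72 + ρ_C + 0.30) / 2.300.
ρ_C = 0.804·2.300 − 0.72 − 0.30 = 0.829.

0.829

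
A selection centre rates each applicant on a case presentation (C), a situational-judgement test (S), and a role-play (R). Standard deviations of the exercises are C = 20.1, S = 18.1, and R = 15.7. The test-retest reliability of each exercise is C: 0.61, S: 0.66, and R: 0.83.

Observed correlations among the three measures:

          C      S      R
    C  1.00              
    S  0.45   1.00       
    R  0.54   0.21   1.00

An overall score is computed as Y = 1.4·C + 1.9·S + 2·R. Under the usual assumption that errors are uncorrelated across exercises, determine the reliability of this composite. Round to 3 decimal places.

Var(Y) = 1.4²·20.1² + 1.9²·18.1² + 2²·15.7² + 2·[2.66·20.1·18.1·0.45 + 2.8·20.1·15.7·0.54 + 3.8·18.1·15.7·0.21] = 2960.49 + 2278.78 = 5239.27.
Under uncorrelated errors the observed covariances equal the true-score covariances, so only the own-variance terms attenuate.
True-score variance = [1.4²·20.1²·0.61 + 1.9²·18.1²·0.66 + 2²·15.7²·0.83] + 2278.78 = 2081.94 + 2278.78 = 4360.72.
Reliability = 4360.72 / 5239.27 = 0.832.

0.832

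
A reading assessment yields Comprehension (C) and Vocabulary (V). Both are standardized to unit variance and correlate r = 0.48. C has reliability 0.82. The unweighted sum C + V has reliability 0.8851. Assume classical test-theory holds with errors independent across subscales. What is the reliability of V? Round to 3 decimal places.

Var(C+V) = 2 + 2·0.48 = 2.960.
True-score variance = ρ_C + ρ_V + 2·0.48, so 0.8851 = (0.82 + ρ_V + 0.96) / 2.960.
ρ_V = 0.8851·2.960 − 0.82 − 0.96 = 0.840.

0.840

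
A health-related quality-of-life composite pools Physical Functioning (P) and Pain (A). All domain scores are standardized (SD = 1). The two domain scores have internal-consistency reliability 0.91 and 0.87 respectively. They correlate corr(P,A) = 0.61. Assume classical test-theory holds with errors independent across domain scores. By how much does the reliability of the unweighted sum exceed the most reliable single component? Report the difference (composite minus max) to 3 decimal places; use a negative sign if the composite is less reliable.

0.022

Var(sum) = 2 + 1.22 = 3.22; true-score variance = 1.78 + 1.22 = 3; composite reliability = 0.9317.
Max component reliability = 0.9100.
Difference = 0.9317 − 0.9100 = 0.022.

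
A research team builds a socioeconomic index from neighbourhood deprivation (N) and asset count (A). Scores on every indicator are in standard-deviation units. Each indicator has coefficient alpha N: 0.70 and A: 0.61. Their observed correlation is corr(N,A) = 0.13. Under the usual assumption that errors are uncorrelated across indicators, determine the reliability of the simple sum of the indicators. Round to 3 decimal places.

0.695

Var(N+A) = 2 + 2·[0.13] = 2 + 0.26 = 2.26.
Under uncorrelated errors the observed covariances equal the true-score covariances, so only the own-variance terms attenuate.
True-score variance = [0.70 + 0.61] + 0.26 = 1.31 + 0.26 = 1.57.
Reliability = 1.57 / 2.26 = 0.695.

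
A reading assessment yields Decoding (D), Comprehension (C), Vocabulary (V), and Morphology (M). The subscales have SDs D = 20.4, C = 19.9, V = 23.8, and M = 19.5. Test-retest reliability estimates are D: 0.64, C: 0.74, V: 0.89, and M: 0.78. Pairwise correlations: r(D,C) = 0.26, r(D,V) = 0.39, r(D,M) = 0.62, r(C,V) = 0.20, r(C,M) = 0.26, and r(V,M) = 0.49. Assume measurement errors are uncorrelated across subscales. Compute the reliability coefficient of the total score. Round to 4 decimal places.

0.8919

Var(D+C+V+M) = 20.4² + 19.9² + 23.8² + 19.5² + 2·[20.4·19.9·0.26 + 20.4·23.8·0.39 + 20.4·19.5·0.62 + 19.9·23.8·0.20 + 19.9·19.5·0.26 + 23.8·19.5·0.49] = 1758.86 + 1929.13 = 3687.99.
With uncorrelated errors the cross-covariances are all true-score covariance, so they carry over unchanged; only the diagonal terms shrink to ρᵢσᵢ².
True-score variance = [20.4²·0.64 + 19.9²·0.74 + 23.8²·0.89 + 19.5²·0.78] + 1929.13 = 1360.12 + 1929.13 = 3289.25.
Reliability = 3289.25 / 3687.99 = 0.8919.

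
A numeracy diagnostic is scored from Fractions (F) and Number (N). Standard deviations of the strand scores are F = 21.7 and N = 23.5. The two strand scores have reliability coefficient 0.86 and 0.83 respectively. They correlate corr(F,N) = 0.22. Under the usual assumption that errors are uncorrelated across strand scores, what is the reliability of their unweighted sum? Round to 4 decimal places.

0.8719

Var(F+N) = 21.7² + 23.5² + 2·[21.7·23.5·0.22] = 1023.14 + 224.378 = 1247.52.
Because errors are independent across components, Cov(Tᵢ,Tⱼ) = Cov(Xᵢ,Xⱼ); the off-diagonal part of the true-score variance is the same as above.
True-score variance = [21.7²·0.86 + 23.5²·0.83] + 224.378 = 863.333 + 224.378 = 1087.71.
Reliability = 1087.71 / 1247.52 = 0.8719.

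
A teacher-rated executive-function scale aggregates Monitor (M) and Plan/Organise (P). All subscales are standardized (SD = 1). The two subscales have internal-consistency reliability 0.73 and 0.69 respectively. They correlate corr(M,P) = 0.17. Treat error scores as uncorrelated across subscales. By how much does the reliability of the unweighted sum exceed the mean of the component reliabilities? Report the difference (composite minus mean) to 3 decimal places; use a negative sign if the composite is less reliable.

0.042

Var(sum) = 2 + 0.34 = 2.34; true-score variance = 1.42 + 0.34 = 1.76; composite reliability = 0.7521.
Mean component reliability = 0.7100.
Difference = 0.7521 − 0.7100 = 0.042.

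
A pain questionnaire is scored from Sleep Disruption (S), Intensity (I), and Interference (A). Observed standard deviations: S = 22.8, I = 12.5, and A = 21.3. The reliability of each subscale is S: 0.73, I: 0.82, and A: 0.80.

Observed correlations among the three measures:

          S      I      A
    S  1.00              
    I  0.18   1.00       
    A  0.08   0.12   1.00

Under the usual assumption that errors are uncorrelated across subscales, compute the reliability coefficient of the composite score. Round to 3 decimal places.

0.811

Var(S+I+A) = 22.8² + 12.5² + 21.3² + 2·[22.8·12.5·0.18 + 22.8·21.3·0.08 + 12.5·21.3·0.12] = 1129.78 + 244.202 = 1373.98.
With uncorrelated errors the cross-covariances are all true-score covariance, so they carry over unchanged; only the diagonal terms shrink to ρᵢσᵢ².
True-score variance = [22.8²·0.73 + 12.5²·0.82 + 21.3²·0.80] + 244.202 = 870.56 + 244.202 = 1114.76.
Reliability = 1114.76 / 1373.98 = 0.811.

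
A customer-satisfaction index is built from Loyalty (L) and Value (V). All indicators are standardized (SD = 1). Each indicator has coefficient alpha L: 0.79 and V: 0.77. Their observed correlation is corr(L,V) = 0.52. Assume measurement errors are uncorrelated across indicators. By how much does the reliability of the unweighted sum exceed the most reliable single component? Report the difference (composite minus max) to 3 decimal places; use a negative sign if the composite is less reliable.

0.065

Var(sum) = 2 + 1.04 = 3.04; true-score variance = 1.56 + 1.04 = 2.6; composite reliability = 0.8553.
Max component reliability = 0.7900.
Difference = 0.8553 − 0.7900 = 0.065.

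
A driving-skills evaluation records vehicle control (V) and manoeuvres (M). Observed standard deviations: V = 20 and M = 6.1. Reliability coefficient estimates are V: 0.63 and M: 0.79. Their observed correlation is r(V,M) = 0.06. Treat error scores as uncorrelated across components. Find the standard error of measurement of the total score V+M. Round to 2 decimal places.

Var(total) = 437.21 + 14.64 = 451.85.
True-score variance = 281.396 + 14.64 = 296.036, so reliability = 0.6552.
Error variance = 451.85 − 296.036 = 155.814; SEM = √155.814 = 12.48.

12.48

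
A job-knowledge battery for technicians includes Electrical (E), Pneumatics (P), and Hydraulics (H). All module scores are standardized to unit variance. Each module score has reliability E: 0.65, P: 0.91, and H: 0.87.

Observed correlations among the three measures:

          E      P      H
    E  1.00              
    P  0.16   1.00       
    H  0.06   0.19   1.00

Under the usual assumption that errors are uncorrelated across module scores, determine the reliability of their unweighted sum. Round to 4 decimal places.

0.8508

Var(E+P+H) = 3 + 2·[0.16 + 0.06 + 0.19] = 3 + 0.82 = 3.82.
Under uncorrelated errors the observed covariances equal the true-score covariances, so only the own-variance terms attenuate.
True-score variance = [0.65 + 0.91 + 0.87] + 0.82 = 2.43 + 0.82 = 3.25.
Reliability = 3.25 / 3.82 = 0.8508.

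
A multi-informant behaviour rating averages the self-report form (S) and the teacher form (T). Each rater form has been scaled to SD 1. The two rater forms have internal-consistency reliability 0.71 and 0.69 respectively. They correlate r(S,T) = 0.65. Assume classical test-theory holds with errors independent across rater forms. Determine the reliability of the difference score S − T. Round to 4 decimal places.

0.1429

Var(S−T) = 1 + 1 − 2·0.65 = 2 − 1.3 = 0.7.
Because errors are independent across components, Cov(Tᵢ,Tⱼ) = Cov(Xᵢ,Xⱼ); the off-diagonal part of the true-score variance is the same as above.
True-score variance = [0.71 + 0.69] − 1.3 = 1.4 − 1.3 = 0.1.
Reliability = 0.1 / 0.7 = 0.1429.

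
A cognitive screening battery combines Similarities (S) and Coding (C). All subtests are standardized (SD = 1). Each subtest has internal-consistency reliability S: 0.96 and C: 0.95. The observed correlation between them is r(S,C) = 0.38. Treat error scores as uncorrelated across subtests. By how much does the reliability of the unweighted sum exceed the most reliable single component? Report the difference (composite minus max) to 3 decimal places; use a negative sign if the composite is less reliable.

0.007

Var(sum) = 2 + 0.76 = 2.76; true-score variance = 1.91 + 0.76 = 2.67; composite reliability = 0.9674.
Max component reliability = 0.9600.
Difference = 0.9674 − 0.9600 = 0.007.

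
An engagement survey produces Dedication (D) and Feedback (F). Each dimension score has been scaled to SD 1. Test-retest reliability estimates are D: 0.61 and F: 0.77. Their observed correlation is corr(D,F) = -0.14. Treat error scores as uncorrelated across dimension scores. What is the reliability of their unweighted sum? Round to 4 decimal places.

0.6395

Var(D+F) = 2 + 2·[(-0.14)] = 2 − 0.28 = 1.72.
Because errors are independent across components, Cov(Tᵢ,Tⱼ) = Cov(Xᵢ,Xⱼ); the off-diagonal part of the true-score variance is the same as above.
True-score variance = [0.61 + 0.77] − 0.28 = 1.38 − 0.28 = 1.1.
Reliability = 1.1 / 1.72 = 0.6395.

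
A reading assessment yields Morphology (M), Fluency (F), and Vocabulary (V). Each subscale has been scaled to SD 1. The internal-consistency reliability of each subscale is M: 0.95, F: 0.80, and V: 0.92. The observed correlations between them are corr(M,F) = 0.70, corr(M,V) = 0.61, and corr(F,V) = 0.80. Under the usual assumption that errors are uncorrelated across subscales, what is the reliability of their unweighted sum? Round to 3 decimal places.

0.954

Var(M+F+V) = 3 + 2·[0.70 + 0.61 + 0.80] = 3 + 4.22 = 7.22.
Because errors are independent across components, Cov(Tᵢ,Tⱼ) = Cov(Xᵢ,Xⱼ); the off-diagonal part of the true-score variance is the same as above.
True-score variance = [0.95 + 0.80 + 0.92] + 4.22 = 2.67 + 4.22 = 6.89.
Reliability = 6.89 / 7.22 = 0.954.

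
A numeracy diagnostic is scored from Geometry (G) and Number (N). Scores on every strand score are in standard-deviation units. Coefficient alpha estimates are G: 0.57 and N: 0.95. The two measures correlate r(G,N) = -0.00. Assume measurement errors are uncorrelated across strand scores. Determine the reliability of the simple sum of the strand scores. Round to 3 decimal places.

0.760

Var(G+N) = 2 + 2·[-0.00] = 2 + 0 = 2.
Under uncorrelated errors the observed covariances equal the true-score covariances, so only the own-variance terms attenuate.
True-score variance = [0.57 + 0.95] + 0 = 1.52 + 0 = 1.52.
Reliability = 1.52 / 2 = 0.760.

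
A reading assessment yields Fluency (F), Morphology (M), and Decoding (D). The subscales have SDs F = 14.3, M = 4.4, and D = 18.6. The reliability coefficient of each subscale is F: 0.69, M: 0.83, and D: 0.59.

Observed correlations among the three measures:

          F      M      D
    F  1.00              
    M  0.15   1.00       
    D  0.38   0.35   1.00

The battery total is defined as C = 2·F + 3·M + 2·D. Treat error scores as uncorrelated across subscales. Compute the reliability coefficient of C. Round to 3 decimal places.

Var(C) = 2²·14.3² + 3²·4.4² + 2²·18.6² + 2·[6·14.3·4.4·0.15 + 4·14.3·18.6·0.38 + 6·4.4·18.6·0.35] = 2376.04 + 1265.56 = 3641.6.
With uncorrelated errors the cross-covariances are all true-score covariance, so they carry over unchanged; only the diagonal terms shrink to ρᵢσᵢ².
True-score variance = [2²·14.3²·0.69 + 3²·4.4²·0.83 + 2²·18.6²·0.59] + 1265.56 = 1525.48 + 1265.56 = 2791.04.
Reliability = 2791.04 / 3641.6 = 0.766.

0.766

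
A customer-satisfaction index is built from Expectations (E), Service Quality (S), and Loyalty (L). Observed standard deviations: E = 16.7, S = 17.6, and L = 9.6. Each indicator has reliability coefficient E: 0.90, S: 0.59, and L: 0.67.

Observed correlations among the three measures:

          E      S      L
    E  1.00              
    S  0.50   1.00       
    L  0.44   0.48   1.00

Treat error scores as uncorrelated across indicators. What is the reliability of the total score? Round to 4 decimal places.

0.8550

Var(E+S+L) = 16.7² + 17.6² + 9.6² + 2·[16.7·17.6·0.50 + 16.7·9.6·0.44 + 17.6·9.6·0.48] = 680.81 + 597.203 = 1278.01.
Because errors are independent across components, Cov(Tᵢ,Tⱼ) = Cov(Xᵢ,Xⱼ); the off-diagonal part of the true-score variance is the same as above.
True-score variance = [16.7²·0.90 + 17.6²·0.59 + 9.6²·0.67] + 597.203 = 495.507 + 597.203 = 1092.71.
Reliability = 1092.71 / 1278.01 = 0.8550.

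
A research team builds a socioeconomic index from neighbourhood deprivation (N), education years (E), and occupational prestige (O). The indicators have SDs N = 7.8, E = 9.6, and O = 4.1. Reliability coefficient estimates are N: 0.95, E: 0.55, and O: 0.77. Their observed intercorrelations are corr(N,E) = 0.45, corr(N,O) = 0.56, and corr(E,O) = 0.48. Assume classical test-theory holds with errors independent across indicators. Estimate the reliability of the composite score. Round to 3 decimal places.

Var(N+E+O) = 7.8² + 9.6² + 4.1² + 2·[7.8·9.6·0.45 + 7.8·4.1·0.56 + 9.6·4.1·0.48] = 169.81 + 140.995 = 310.805.
Because errors are independent across components, Cov(Tᵢ,Tⱼ) = Cov(Xᵢ,Xⱼ); the off-diagonal part of the true-score variance is the same as above.
True-score variance = [7.8²·0.95 + 9.6²·0.55 + 4.1²·0.77] + 140.995 = 121.43 + 140.995 = 262.425.
Reliability = 262.425 / 310.805 = 0.844.

0.844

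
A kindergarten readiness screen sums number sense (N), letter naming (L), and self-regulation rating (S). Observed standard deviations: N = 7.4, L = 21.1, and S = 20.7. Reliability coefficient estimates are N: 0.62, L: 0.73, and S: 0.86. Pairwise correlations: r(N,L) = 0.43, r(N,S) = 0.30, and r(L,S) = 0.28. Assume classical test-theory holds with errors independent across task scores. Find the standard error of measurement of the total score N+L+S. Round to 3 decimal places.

Var(total) = 928.46 + 470.78 = 1399.24.
True-score variance = 727.456 + 470.78 = 1198.24, so reliability = 0.8563.
Error variance = 1399.24 − 1198.24 = 201.004; SEM = √201.004 = 14.178.

14.178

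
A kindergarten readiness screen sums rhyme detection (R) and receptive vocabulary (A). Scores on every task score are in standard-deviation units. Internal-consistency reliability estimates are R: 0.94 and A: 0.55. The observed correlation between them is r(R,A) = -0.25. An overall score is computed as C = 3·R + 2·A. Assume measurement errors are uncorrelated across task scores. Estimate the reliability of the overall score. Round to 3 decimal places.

0.766

Var(C) = 3² + 2² + 2·[6·(-0.25)] = 13 − 3 = 10.
With uncorrelated errors the cross-covariances are all true-score covariance, so they carry over unchanged; only the diagonal terms shrink to ρᵢσᵢ².
True-score variance = [3²·0.94 + 2²·0.55] − 3 = 10.66 − 3 = 7.66.
Reliability = 7.66 / 10 = 0.766.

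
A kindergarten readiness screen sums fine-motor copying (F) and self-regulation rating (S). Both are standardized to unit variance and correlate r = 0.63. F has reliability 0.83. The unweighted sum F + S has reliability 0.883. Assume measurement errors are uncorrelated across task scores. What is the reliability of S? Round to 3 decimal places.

Var(F+S) = 2 + 2·0.63 = 3.260.
True-score variance = ρ_F + ρ_S + 2·0.63, so 0.883 = (0.83 + ρ_S + 1.26) / 3.260.
ρ_S = 0.883·3.260 − 0.83 − 1.26 = 0.789.

0.789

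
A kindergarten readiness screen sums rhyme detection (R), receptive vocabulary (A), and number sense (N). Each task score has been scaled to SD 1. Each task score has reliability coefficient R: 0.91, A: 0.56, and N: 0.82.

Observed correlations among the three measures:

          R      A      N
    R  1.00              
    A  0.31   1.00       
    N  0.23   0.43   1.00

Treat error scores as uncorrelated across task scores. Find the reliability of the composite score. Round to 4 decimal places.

0.8563

Var(R+A+N) = 3 + 2·[0.31 + 0.23 + 0.43] = 3 + 1.94 = 4.94.
With uncorrelated errors the cross-covariances are all true-score covariance, so they carry over unchanged; only the diagonal terms shrink to ρᵢσᵢ².
True-score variance = [0.91 + 0.56 + 0.82] + 1.94 = 2.29 + 1.94 = 4.23.
Reliability = 4.23 / 4.94 = 0.8563.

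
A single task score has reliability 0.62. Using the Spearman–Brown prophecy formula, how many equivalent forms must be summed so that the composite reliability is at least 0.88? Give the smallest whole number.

5

k ≥ ρ*(1−ρ₁)/(ρ₁(1−ρ*)) = 0.88·0.38 / (0.62·0.12) = 4.495.
Smallest integer k = 5.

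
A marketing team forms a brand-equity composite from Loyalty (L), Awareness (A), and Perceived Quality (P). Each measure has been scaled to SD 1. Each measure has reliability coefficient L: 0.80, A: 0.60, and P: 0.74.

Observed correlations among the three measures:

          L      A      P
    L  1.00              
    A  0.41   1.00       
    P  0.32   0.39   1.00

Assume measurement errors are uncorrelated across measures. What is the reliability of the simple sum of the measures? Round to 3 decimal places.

0.836

Var(L+A+P) = 3 + 2·[0.41 + 0.32 + 0.39] = 3 + 2.24 = 5.24.
Under uncorrelated errors the observed covariances equal the true-score covariances, so only the own-variance terms attenuate.
True-score variance = [0.80 + 0.60 + 0.74] + 2.24 = 2.14 + 2.24 = 4.38.
Reliability = 4.38 / 5.24 = 0.836.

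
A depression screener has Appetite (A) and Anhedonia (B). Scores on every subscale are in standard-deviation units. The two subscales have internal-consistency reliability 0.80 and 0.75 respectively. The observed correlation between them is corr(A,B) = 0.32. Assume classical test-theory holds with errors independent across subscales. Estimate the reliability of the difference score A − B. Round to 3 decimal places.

Var(A−B) = 1 + 1 − 2·0.32 = 2 − 0.64 = 1.36.
With uncorrelated errors the cross-covariances are all true-score covariance, so they carry over unchanged; only the diagonal terms shrink to ρᵢσᵢ².
True-score variance = [0.80 + 0.75] − 0.64 = 1.55 − 0.64 = 0.91.
Reliability = 0.91 / 1.36 = 0.669.

0.669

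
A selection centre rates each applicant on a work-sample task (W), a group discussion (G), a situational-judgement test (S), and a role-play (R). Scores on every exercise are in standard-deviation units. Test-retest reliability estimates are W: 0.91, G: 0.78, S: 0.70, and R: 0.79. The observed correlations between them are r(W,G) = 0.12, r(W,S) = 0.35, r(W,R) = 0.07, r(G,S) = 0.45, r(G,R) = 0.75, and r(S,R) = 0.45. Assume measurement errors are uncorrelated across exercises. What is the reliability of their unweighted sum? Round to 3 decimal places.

0.902

Var(W+G+S+R) = 4 + 2·[0.12 + 0.35 + 0.07 + 0.45 + 0.75 + 0.45] = 4 + 4.38 = 8.38.
With uncorrelated errors the cross-covariances are all true-score covariance, so they carry over unchanged; only the diagonal terms shrink to ρᵢσᵢ².
True-score variance = [0.91 + 0.78 + 0.70 + 0.79] + 4.38 = 3.18 + 4.38 = 7.56.
Reliability = 7.56 / 8.38 = 0.902.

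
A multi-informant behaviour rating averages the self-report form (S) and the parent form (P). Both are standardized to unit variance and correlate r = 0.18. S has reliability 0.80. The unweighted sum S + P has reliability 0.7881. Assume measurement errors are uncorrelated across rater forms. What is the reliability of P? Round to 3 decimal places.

0.700

Var(S+P) = 2 + 2·0.18 = 2.360.
True-score variance = ρ_S + ρ_P + 2·0.18, so 0.7881 = (0.80 + ρ_P + 0.36) / 2.360.
ρ_P = 0.7881·2.360 − 0.80 − 0.36 = 0.700.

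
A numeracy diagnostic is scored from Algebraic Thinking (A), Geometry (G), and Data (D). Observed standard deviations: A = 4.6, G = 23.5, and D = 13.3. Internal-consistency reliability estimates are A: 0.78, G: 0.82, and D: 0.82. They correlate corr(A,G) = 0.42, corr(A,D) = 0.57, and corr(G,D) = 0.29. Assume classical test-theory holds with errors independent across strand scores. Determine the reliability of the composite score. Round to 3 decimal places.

Var(A+G+D) = 4.6² + 23.5² + 13.3² + 2·[4.6·23.5·0.42 + 4.6·13.3·0.57 + 23.5·13.3·0.29] = 750.3 + 341.828 = 1092.13.
Because errors are independent across components, Cov(Tᵢ,Tⱼ) = Cov(Xᵢ,Xⱼ); the off-diagonal part of the true-score variance is the same as above.
True-score variance = [4.6²·0.78 + 23.5²·0.82 + 13.3²·0.82] + 341.828 = 614.4 + 341.828 = 956.228.
Reliability = 956.228 / 1092.13 = 0.876.

0.876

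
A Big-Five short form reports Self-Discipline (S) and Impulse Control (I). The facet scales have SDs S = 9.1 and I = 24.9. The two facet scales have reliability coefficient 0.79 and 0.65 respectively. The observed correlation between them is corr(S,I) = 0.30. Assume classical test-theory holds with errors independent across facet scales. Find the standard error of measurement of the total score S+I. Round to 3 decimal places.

Var(total) = 702.82 + 135.954 = 838.774.
True-score variance = 468.426 + 135.954 = 604.38, so reliability = 0.7206.
Error variance = 838.774 − 604.38 = 234.394; SEM = √234.394 = 15.310.

15.310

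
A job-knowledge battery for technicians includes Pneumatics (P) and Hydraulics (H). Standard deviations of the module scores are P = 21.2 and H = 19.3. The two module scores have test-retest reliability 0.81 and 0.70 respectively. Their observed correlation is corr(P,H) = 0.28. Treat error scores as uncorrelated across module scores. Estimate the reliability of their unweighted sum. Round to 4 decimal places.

0.8124

Var(P+H) = 21.2² + 19.3² + 2·[21.2·19.3·0.28] = 821.93 + 229.13 = 1051.06.
With uncorrelated errors the cross-covariances are all true-score covariance, so they carry over unchanged; only the diagonal terms shrink to ρᵢσᵢ².
True-score variance = [21.2²·0.81 + 19.3²·0.70] + 229.13 = 624.789 + 229.13 = 853.919.
Reliability = 853.919 / 1051.06 = 0.8124.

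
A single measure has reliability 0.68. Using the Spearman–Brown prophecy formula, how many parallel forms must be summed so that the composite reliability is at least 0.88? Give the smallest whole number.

4

k ≥ ρ*(1−ρ₁)/(ρ₁(1−ρ*)) = 0.88·0.32 / (0.68·0.12) = 3.451.
Smallest integer k = 4.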